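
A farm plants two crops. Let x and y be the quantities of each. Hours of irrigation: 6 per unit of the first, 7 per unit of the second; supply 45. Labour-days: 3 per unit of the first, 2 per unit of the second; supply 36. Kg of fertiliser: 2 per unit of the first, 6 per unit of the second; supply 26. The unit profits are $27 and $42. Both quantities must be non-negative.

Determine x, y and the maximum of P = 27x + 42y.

x = 4, y = 3, maximum P = 234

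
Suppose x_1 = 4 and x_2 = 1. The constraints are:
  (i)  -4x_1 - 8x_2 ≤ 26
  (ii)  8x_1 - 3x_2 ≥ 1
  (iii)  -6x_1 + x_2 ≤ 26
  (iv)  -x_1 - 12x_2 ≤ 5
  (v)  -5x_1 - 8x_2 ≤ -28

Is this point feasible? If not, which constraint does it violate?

feasible

(i): -24 ≤ 26 ✓
(ii): 29 ≥ 1 ✓
(iii): -23 ≤ 26 ✓
(iv): -16 ≤ 5 ✓
(v): -28 ≤ -28 ✓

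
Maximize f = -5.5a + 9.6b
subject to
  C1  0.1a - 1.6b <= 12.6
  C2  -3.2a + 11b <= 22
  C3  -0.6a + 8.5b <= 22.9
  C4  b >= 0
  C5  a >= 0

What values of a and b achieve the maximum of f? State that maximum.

Extreme points and f = -5.5a + 9.6b:
  (126, 0) → f = -693
  (649/206, 1502/515) → f = 109909/10300
  (0, 2) → f = 96/5
  (0, 0) → f = 0
The feasible region is unbounded (it extends along (16, 1), (85, 6)), but f strictly decreases along every unbounded feasible direction, so there is no improving ray and the maximum is attained at a vertex.

a = 0, b = 2, maximum f = 19.2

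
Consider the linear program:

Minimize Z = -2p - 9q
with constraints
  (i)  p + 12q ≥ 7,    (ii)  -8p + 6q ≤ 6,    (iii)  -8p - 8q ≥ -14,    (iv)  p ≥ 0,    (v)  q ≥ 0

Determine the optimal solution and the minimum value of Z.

p = 9/28, q = 10/7, minimum Z = -27/2

Corner points and Z = -2p - 9q:
  (14/11, 21/44) → Z = -301/44
  (0, 7/12) → Z = -21/4
  (9/28, 10/7) → Z = -27/2
  (0, 1) → Z = -9

At the optimal vertex, -8p + 6q = 6 and -8p - 8q = -14.
Solving simultaneously gives p = 9/28, q = 10/7.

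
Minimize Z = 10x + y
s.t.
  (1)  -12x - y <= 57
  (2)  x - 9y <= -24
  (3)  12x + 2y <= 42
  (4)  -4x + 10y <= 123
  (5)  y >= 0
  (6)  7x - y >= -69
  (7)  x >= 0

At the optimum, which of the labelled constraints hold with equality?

(2) and (7)

Corner points and Z = 10x + y:
  (3, 3) → Z = 33
  (0, 8/3) → Z = 8/3
  (87/64, 411/32) → Z = 423/16
  (0, 123/10) → Z = 123/10

The minimum is at (0, 8/3). Substituting into each constraint, equality holds for (2) and (7); the remaining constraints have slack.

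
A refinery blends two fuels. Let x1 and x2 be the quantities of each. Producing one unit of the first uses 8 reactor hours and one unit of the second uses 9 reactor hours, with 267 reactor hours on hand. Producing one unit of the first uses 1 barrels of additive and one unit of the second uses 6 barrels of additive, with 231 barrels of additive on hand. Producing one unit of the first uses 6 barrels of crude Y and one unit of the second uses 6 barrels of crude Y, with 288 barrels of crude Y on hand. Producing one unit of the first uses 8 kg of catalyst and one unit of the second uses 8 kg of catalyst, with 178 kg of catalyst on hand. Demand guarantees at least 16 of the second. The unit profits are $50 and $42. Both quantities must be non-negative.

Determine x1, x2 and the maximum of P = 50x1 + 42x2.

Feasible corners and P = 50x1 + 42x2:
  (0, 89/4) → P = 1869/2
  (0, 16) → P = 672
  (25/4, 16) → P = 1969/2

The optimum lies where 8x1 + 8x2 = 178 and x2 = 16.
Solving simultaneously gives x1 = 25/4, x2 = 16.

x1 = 25/4, x2 = 16, maximum P = 1969/2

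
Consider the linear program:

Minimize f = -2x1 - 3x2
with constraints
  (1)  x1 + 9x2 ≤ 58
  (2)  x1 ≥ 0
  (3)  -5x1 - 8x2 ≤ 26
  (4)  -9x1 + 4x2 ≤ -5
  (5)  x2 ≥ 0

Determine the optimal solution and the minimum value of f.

x1 = 58, x2 = 0, minimum f = -116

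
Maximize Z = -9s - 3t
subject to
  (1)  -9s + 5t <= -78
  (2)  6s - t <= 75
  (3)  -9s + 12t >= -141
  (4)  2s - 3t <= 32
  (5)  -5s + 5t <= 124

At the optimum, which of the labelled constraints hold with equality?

Feasible corners and Z = -9s - 3t:
  (99/7, 69/7) → Z = -1098/7
  (74/17, -132/17) → Z = -270/17
  (193/16, -21/8) → Z = -1611/16

The maximum is at (74/17, -132/17). Substituting into each constraint, equality holds for (1) and (4); the remaining constraints have slack.

(1) and (4)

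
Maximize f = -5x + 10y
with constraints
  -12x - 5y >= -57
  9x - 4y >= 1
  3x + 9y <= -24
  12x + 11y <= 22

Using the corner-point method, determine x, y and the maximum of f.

x = -29/31, y = -73/31, maximum f = -585/31

The feasible region is unbounded (it extends along (-4, -9), (5, -12)), but f strictly decreases along every unbounded feasible direction, so there is no improving ray and the maximum is attained at a vertex.

The binding constraints are 9x - 4y = 1 and 3x + 9y = -24.
Solving simultaneously gives x = -29/31, y = -73/31.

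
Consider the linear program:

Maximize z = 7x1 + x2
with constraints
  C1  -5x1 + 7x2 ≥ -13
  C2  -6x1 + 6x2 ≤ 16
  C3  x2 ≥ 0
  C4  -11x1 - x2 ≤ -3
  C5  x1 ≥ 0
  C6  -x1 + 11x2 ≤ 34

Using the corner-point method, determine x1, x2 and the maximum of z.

x1 = 127/16, x2 = 61/16, maximum z = 475/8

Corner points and z = 7x1 + x2:
  (13/5, 0) → z = 91/5
  (127/16, 61/16) → z = 475/8
  (1/36, 97/36) → z = 26/9
  (7/15, 47/15) → z = 32/5
  (3/11, 0) → z = 21/11

The optimum lies where -5x1 + 7x2 = -13 and -x1 + 11x2 = 34.
Solving simultaneously gives x1 = 127/16, x2 = 61/16.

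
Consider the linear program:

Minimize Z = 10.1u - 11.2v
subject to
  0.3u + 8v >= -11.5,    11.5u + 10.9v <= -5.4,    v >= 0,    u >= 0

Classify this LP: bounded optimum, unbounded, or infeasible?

The boundaries 0.3u + 8v = -11.5 and 11.5u + 10.9v = -5.4 meet at (8215/8873, -13063/8873), but that point violates v ≥ 0. Every candidate vertex is excluded by some other constraint, so the feasible region is empty.

infeasible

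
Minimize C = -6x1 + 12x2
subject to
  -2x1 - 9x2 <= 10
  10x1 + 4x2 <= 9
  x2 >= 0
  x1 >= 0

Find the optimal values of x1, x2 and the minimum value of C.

x1 = 9/10, x2 = 0, minimum C = -27/5

Feasible corners and C = -6x1 + 12x2:
  (9/10, 0) → C = -27/5
  (0, 9/4) → C = 27
  (0, 0) → C = 0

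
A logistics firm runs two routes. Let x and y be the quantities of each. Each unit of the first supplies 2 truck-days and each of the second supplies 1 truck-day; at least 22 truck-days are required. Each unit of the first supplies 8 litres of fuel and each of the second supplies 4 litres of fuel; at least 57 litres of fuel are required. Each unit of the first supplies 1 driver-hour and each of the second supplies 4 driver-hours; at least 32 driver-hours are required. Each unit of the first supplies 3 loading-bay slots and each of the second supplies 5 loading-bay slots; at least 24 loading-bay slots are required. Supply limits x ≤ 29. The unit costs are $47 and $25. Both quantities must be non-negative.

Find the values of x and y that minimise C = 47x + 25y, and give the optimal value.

x = 8, y = 6, minimum C = 526

Vertices and C = 47x + 25y:
  (0, 22) → C = 550
  (8, 6) → C = 526
  (29, 3/4) → C = 5527/4
The feasible region is unbounded (it extends along (0, 1)), but C strictly increases along every unbounded feasible direction, so there is no improving ray and the minimum is attained at a vertex.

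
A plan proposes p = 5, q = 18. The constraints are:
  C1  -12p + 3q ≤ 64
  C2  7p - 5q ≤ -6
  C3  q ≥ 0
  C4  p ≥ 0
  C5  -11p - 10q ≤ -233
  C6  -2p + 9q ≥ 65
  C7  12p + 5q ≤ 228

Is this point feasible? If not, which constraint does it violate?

C1: -6 ≤ 64 ✓
C2: -55 ≤ -6 ✓
C3: 18 ≥ 0 ✓
C4: 5 ≥ 0 ✓
C5: -235 ≤ -233 ✓
C6: 152 ≥ 65 ✓
C7: 150 ≤ 228 ✓

feasible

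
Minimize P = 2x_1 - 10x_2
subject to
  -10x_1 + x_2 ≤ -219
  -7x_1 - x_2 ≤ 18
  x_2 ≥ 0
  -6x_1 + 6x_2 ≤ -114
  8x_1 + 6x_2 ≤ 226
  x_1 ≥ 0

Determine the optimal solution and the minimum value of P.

x_1 = 170/7, x_2 = 37/7, minimum P = -30/7

Vertices and P = 2x_1 - 10x_2:
  (219/10, 0) → P = 219/5
  (200/9, 29/9) → P = 110/9
  (113/4, 0) → P = 113/2
  (170/7, 37/7) → P = -30/7

The optimum lies where -6x_1 + 6x_2 = -114 and 8x_1 + 6x_2 = 226.
Solving simultaneously gives x_1 = 170/7, x_2 = 37/7.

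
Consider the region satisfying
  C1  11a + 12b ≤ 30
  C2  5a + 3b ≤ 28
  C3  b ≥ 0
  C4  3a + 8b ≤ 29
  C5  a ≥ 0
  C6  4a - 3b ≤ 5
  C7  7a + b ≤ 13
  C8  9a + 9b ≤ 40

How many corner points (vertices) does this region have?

5

The feasible vertices (each the meet of two boundaries and inside every other half-plane) are:
  (0, 5/2)
  (126/73, 67/73)
  (0, 0)
  (5/4, 0)
  (44/25, 17/25)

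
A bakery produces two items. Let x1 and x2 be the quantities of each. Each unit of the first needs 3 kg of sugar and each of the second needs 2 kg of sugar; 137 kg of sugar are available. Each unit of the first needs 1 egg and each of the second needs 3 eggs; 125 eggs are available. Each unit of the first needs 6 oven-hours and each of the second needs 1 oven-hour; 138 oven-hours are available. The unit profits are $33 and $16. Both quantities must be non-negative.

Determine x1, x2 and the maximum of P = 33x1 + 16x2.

x1 = 17, x2 = 36, maximum P = 1137

Extreme points and P = 33x1 + 16x2:
  (0, 0) → P = 0
  (0, 125/3) → P = 2000/3
  (23, 0) → P = 759
  (17, 36) → P = 1137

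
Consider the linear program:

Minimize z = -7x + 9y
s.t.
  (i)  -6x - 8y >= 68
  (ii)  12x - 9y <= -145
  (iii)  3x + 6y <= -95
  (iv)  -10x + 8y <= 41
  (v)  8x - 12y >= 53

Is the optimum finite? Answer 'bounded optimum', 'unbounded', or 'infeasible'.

From the feasible point (-791/6, -479/3), moving in the direction (-9, -12) keeps every constraint satisfied while z decreases without bound.

unbounded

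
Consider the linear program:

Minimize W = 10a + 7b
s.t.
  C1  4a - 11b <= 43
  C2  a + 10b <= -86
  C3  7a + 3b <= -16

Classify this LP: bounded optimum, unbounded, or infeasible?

From the feasible point (-172/17, -129/17), moving in the direction (-10, 1) keeps every constraint satisfied while W decreases without bound.

unbounded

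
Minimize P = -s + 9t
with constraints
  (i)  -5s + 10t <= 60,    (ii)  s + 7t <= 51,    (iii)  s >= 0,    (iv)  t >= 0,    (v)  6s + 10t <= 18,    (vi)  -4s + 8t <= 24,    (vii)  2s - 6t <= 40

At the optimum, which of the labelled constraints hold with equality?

(iv) and (v)

Extreme points and P = -s + 9t:
  (0, 0) → P = 0
  (0, 9/5) → P = 81/5
  (3, 0) → P = -3

The minimum is at (3, 0). Substituting into each constraint, equality holds for (iv) and (v); the remaining constraints have slack.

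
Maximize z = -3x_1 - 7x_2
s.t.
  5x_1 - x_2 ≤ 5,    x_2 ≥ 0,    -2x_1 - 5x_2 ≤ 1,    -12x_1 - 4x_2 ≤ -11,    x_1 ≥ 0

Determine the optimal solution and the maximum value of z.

Extreme points and z = -3x_1 - 7x_2:
  (1, 0) → z = -3
  (11/12, 0) → z = -11/4
  (0, 11/4) → z = -77/4
The feasible region is unbounded (it extends along (0, 1), (1, 5)), but z strictly decreases along every unbounded feasible direction, so there is no improving ray and the maximum is attained at a vertex.

x_1 = 11/12, x_2 = 0, maximum z = -11/4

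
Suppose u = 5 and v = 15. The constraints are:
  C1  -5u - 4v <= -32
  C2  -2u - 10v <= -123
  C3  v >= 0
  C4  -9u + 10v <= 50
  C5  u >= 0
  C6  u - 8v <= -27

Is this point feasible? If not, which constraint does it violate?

not feasible — violates C4

Constraint C4: -9u + 10v = 105, which is not ≤ 50. All other constraints are satisfied.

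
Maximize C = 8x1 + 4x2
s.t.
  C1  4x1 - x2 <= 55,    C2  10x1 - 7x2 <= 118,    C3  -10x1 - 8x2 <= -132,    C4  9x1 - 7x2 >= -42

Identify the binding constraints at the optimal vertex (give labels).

Vertices and C = 8x1 + 4x2:
  (89/6, 13/3) → C = 136
  (427/19, 663/19) → C = 6068/19
  (934/75, 14/15) → C = 2584/25
  (294/71, 804/71) → C = 5568/71

The maximum is at (427/19, 663/19). Substituting into each constraint, equality holds for C1 and C4; the remaining constraints have slack.

C1 and C4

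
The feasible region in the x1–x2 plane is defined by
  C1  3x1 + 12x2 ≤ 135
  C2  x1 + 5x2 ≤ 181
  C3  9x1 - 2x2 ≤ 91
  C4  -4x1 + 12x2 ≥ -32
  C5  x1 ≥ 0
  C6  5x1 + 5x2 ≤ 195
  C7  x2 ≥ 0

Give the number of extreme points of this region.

Pairwise boundary intersections that survive every other constraint:
  (227/19, 157/19)
  (0, 45/4)
  (257/25, 19/25)
  (8, 0)
  (0, 0)

5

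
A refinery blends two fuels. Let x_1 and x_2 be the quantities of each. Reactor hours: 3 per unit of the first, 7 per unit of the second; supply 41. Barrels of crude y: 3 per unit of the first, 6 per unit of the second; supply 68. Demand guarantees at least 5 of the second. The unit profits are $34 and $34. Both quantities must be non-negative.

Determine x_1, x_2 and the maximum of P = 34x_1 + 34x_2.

Feasible corners and P = 34x_1 + 34x_2:
  (0, 41/7) → P = 1394/7
  (0, 5) → P = 170
  (2, 5) → P = 238

x_1 = 2, x_2 = 5, maximum P = 238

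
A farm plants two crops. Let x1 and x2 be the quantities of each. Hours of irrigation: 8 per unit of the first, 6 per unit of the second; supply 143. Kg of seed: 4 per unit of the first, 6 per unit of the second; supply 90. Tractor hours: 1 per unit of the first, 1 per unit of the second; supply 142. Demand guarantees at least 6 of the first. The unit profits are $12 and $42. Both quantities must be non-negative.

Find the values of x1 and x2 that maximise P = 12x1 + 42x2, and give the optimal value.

x1 = 6, x2 = 11, maximum P = 534

Corner points and P = 12x1 + 42x2:
  (143/8, 0) → P = 429/2
  (6, 0) → P = 72
  (53/4, 37/6) → P = 418
  (6, 11) → P = 534

The optimum lies where 4x1 + 6x2 = 90 and x1 = 6.
Solving simultaneously gives x1 = 6, x2 = 11.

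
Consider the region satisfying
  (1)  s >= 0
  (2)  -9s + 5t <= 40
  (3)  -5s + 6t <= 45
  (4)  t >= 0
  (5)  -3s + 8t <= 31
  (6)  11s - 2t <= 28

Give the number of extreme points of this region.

Pairwise boundary intersections that survive every other constraint:
  (0, 0)
  (0, 31/8)
  (28/11, 0)
  (143/41, 425/82)

4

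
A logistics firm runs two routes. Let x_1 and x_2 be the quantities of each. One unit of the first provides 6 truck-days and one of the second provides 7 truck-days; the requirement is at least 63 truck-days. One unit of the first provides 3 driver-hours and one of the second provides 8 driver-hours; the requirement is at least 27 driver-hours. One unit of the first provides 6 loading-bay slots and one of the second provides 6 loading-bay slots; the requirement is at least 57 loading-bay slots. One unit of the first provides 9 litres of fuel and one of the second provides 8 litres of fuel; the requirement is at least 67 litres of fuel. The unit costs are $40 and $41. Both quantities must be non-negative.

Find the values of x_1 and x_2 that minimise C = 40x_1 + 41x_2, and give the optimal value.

Feasible corners and C = 40x_1 + 41x_2:
  (0, 19/2) → C = 779/2
  (21/2, 0) → C = 420
  (7/2, 6) → C = 386
The feasible region is unbounded (it extends along (0, 1), (1, 0)), but C strictly increases along every unbounded feasible direction, so there is no improving ray and the minimum is attained at a vertex.

x_1 = 7/2, x_2 = 6, minimum C = 386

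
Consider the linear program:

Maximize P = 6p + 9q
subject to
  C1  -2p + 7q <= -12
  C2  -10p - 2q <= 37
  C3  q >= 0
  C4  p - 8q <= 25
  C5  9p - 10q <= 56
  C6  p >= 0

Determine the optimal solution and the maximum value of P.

Corner points and P = 6p + 9q:
  (6, 0) → P = 36
  (272/43, 4/43) → P = 1668/43
  (56/9, 0) → P = 112/3

p = 272/43, q = 4/43, maximum P = 1668/43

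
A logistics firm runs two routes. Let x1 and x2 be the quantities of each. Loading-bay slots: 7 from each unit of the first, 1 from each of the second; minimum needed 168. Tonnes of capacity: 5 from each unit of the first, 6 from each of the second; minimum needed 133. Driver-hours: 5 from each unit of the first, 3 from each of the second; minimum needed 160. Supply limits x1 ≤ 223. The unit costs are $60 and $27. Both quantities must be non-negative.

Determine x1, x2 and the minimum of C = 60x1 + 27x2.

x1 = 43/2, x2 = 35/2, minimum C = 3525/2

Vertices and C = 60x1 + 27x2:
  (0, 168) → C = 4536
  (32, 0) → C = 1920
  (223, 0) → C = 13380
  (43/2, 35/2) → C = 3525/2
The feasible region is unbounded (it extends along (0, 1)), but C strictly increases along every unbounded feasible direction, so there is no improving ray and the minimum is attained at a vertex.

The optimum lies where 7x1 + x2 = 168 and 5x1 + 3x2 = 160.
Solving simultaneously gives x1 = 43/2, x2 = 35/2.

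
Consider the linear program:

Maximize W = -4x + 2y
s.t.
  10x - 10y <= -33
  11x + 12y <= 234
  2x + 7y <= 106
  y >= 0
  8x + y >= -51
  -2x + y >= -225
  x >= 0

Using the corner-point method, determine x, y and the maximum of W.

Feasible corners and W = -4x + 2y:
  (972/115, 2703/230) → W = -237/23
  (0, 33/10) → W = 33/5
  (366/53, 698/53) → W = -68/53
  (0, 106/7) → W = 212/7

x = 0, y = 106/7, maximum W = 212/7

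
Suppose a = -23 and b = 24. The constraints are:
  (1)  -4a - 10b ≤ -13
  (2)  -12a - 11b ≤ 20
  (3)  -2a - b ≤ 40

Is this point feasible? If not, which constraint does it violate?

feasible

(1): -148 ≤ -13 ✓
(2): 12 ≤ 20 ✓
(3): 22 ≤ 40 ✓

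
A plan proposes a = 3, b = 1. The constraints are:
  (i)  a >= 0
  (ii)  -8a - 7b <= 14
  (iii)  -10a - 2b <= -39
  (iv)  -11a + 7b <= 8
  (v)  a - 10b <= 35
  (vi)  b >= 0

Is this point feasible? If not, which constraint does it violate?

Constraint (iii): -10a - 2b = -32, which is not ≤ -39. All other constraints are satisfied.

not feasible — violates (iii)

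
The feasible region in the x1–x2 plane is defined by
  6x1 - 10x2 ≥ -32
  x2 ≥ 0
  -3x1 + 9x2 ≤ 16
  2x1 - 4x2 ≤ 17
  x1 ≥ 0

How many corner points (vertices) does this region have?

Pairwise boundary intersections that survive every other constraint:
  (17/2, 0)
  (0, 0)
  (217/6, 83/6)
  (0, 16/9)

4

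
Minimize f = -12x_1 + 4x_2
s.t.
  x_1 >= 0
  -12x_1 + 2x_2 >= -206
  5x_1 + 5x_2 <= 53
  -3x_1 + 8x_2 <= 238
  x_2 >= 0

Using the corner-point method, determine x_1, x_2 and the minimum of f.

The binding constraints are 5x_1 + 5x_2 = 53 and x_2 = 0.
Solving simultaneously gives x_1 = 53/5, x_2 = 0.

x_1 = 53/5, x_2 = 0, minimum f = -636/5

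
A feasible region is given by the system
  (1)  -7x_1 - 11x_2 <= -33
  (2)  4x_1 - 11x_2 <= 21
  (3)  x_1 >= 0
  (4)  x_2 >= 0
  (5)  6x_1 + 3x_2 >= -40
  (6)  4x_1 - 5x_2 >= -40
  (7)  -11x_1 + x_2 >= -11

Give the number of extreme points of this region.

Intersecting each pair of boundary lines and keeping only the points that satisfy every inequality leaves:
  (0, 3)
  (77/64, 143/64)
  (0, 8)
  (95/51, 484/51)

4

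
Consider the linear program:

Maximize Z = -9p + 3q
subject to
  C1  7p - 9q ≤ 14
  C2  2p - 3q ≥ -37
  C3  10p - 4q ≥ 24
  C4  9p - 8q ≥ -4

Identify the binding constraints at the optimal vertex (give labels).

C1 and C3

Feasible corners and Z = -9p + 3q:
  (125, 287/3) → Z = -838
  (80/31, 14/31) → Z = -678/31
  (284/11, 325/11) → Z = -1581/11
  (52/11, 64/11) → Z = -276/11

The maximum is at (80/31, 14/31). Substituting into each constraint, equality holds for C1 and C3; the remaining constraints have slack.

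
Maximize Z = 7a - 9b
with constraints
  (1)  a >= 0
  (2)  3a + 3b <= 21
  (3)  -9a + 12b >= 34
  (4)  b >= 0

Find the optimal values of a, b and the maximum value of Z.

a = 50/21, b = 97/21, maximum Z = -523/21

Corner points and Z = 7a - 9b:
  (0, 7) → Z = -63
  (0, 17/6) → Z = -51/2
  (50/21, 97/21) → Z = -523/21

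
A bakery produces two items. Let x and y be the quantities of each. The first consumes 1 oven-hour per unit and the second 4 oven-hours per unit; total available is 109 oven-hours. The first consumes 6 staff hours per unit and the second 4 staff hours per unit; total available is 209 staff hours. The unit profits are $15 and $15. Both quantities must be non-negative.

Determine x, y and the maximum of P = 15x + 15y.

At the optimal vertex, x + 4y = 109 and 6x + 4y = 209.
Solving simultaneously gives x = 20, y = 89/4.

x = 20, y = 89/4, maximum P = 2535/4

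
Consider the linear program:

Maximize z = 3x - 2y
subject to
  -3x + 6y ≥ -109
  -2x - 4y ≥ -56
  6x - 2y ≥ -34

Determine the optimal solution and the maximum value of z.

Corner points and z = 3x - 2y:
  (193/6, -25/12) → z = 302/3
  (-211/15, -126/5) → z = 41/5
  (-6/7, 101/7) → z = -220/7

The optimum lies where -3x + 6y = -109 and -2x - 4y = -56.
Solving simultaneously gives x = 193/6, y = -25/12.

x = 193/6, y = -25/12, maximum z = 302/3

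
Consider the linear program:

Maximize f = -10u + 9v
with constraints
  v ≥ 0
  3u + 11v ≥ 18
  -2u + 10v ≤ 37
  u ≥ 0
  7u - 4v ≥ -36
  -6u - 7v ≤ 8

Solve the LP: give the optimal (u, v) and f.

u = 0, v = 37/10, maximum f = 333/10

The feasible region is unbounded (it extends along (1, 0), (5, 1)), but f strictly decreases along every unbounded feasible direction, so there is no improving ray and the maximum is attained at a vertex.

The binding constraints are -2u + 10v = 37 and u = 0.
Solving simultaneously gives u = 0, v = 37/10.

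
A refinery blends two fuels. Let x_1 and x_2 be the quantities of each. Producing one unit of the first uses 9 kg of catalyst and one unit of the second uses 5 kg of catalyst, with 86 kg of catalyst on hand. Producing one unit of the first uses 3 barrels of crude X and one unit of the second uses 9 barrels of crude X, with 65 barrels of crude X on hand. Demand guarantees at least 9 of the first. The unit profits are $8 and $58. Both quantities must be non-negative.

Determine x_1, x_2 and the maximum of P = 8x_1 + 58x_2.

x_1 = 9, x_2 = 1, maximum P = 130

At the optimal vertex, 9x_1 + 5x_2 = 86 and x_1 = 9.
Solving simultaneously gives x_1 = 9, x_2 = 1.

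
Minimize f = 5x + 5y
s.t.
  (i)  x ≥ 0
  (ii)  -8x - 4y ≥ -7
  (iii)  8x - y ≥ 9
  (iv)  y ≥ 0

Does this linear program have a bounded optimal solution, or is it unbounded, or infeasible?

The boundaries x = 0 and -8x - 4y = -7 meet at (0, 7/4), but that point violates 8x - y ≥ 9. Every candidate vertex is excluded by some other constraint, so the feasible region is empty.

infeasible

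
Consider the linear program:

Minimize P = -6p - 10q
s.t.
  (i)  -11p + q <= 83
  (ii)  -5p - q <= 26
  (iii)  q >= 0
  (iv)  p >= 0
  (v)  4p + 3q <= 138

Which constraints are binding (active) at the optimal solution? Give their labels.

Extreme points and P = -6p - 10q:
  (0, 0) → P = 0
  (69/2, 0) → P = -207
  (0, 46) → P = -460

The minimum is at (0, 46). Substituting into each constraint, equality holds for (iv) and (v); the remaining constraints have slack.

(iv) and (v)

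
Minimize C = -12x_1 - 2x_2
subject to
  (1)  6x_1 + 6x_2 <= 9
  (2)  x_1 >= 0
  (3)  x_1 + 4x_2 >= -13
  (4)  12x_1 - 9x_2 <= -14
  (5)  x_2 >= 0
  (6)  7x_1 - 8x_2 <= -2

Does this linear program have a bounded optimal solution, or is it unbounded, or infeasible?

infeasible

The boundaries 6x_1 + 6x_2 = 9 and x_1 = 0 meet at (0, 3/2), but that point violates 12x_1 - 9x_2 ≤ -14. Every candidate vertex is excluded by some other constraint, so the feasible region is empty.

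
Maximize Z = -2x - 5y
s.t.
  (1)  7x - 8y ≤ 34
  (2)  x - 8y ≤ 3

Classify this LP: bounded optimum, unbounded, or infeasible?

From the feasible point (31/6, 13/48), moving in the direction (-8, -1) keeps every constraint satisfied while Z increases without bound.

unbounded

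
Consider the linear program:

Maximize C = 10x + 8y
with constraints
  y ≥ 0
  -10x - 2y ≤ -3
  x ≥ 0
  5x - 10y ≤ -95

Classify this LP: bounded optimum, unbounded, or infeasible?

unbounded

From the feasible point (0, 19/2), moving in the direction (0, 1) keeps every constraint satisfied while C increases without bound.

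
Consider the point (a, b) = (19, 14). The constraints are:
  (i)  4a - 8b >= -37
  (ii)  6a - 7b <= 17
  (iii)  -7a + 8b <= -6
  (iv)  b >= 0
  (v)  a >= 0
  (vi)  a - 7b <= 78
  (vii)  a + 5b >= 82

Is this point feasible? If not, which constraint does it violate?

feasible

(i): -36 ≥ -37 ✓
(ii): 16 ≤ 17 ✓
(iii): -21 ≤ -6 ✓
(iv): 14 ≥ 0 ✓
(v): 19 ≥ 0 ✓
(vi): -79 ≤ 78 ✓
(vii): 89 ≥ 82 ✓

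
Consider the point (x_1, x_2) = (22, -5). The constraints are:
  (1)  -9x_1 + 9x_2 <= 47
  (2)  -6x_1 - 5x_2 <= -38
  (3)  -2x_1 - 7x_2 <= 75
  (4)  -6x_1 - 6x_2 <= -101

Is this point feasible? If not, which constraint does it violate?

(1): -243 ≤ 47 ✓
(2): -107 ≤ -38 ✓
(3): -9 ≤ 75 ✓
(4): -102 ≤ -101 ✓

feasible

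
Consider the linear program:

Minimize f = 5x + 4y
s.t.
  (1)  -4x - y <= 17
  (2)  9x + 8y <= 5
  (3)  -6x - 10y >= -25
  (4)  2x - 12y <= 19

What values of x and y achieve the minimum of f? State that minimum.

x = -37/10, y = -11/5, minimum f = -273/10

Extreme points and f = 5x + 4y:
  (-195/34, 101/17) → f = -167/34
  (-37/10, -11/5) → f = -273/10
  (-25/7, 65/14) → f = 5/7
  (53/31, -161/124) → f = 104/31

At the optimal vertex, -4x - y = 17 and 2x - 12y = 19.
Solving simultaneously gives x = -37/10, y = -11/5.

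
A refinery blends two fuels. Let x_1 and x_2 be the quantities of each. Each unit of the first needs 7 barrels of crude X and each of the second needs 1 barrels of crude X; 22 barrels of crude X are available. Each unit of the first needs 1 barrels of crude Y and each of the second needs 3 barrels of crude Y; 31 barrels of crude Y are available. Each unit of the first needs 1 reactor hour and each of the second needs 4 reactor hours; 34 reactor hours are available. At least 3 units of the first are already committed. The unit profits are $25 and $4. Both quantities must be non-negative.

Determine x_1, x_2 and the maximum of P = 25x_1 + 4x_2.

Feasible corners and P = 25x_1 + 4x_2:
  (22/7, 0) → P = 550/7
  (3, 0) → P = 75
  (3, 1) → P = 79

x_1 = 3, x_2 = 1, maximum P = 79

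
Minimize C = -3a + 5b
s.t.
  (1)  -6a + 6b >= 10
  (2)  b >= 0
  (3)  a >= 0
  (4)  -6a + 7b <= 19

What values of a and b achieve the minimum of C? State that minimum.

a = 0, b = 5/3, minimum C = 25/3

Vertices and C = -3a + 5b:
  (0, 5/3) → C = 25/3
  (22/3, 9) → C = 23
  (0, 19/7) → C = 95/7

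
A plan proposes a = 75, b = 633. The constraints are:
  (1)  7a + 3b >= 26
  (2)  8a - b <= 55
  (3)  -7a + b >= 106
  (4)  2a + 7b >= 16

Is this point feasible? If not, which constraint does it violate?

feasible

(1): 2424 ≥ 26 ✓
(2): -33 ≤ 55 ✓
(3): 108 ≥ 106 ✓
(4): 4581 ≥ 16 ✓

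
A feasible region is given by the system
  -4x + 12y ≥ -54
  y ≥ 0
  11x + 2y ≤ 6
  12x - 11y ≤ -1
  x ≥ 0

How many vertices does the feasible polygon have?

3

Of the 10 pairwise boundary intersections, those satisfying every inequality are:
  (64/145, 83/145)
  (0, 3)
  (0, 1/11)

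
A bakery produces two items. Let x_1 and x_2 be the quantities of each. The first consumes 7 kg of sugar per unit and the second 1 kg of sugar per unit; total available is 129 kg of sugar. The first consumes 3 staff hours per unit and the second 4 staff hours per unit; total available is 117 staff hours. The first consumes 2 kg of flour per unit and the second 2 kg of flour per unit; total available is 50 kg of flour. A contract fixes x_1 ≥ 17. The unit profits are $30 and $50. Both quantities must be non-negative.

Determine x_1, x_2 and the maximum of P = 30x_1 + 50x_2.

Feasible corners and P = 30x_1 + 50x_2:
  (129/7, 0) → P = 3870/7
  (17, 0) → P = 510
  (52/3, 23/3) → P = 2710/3
  (17, 8) → P = 910

The binding constraints are 2x_1 + 2x_2 = 50 and x_1 = 17.
Solving simultaneously gives x_1 = 17, x_2 = 8.

x_1 = 17, x_2 = 8, maximum P = 910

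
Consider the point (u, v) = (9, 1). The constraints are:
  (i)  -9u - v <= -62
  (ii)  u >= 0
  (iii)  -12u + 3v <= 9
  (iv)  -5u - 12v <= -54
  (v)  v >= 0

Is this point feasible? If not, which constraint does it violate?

(i): -82 ≤ -62 ✓
(ii): 9 ≥ 0 ✓
(iii): -105 ≤ 9 ✓
(iv): -57 ≤ -54 ✓
(v): 1 ≥ 0 ✓

feasible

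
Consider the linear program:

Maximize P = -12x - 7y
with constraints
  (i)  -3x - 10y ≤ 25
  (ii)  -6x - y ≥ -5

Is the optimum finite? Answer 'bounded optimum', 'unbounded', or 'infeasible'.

unbounded

From the feasible point (25/19, -55/19), moving in the direction (-10, 3) keeps every constraint satisfied while P increases without bound.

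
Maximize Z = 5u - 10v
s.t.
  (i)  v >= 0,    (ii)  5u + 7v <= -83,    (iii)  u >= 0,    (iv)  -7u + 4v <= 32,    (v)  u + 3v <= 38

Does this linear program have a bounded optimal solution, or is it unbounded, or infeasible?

infeasible

The boundaries v = 0 and u = 0 meet at (0, 0), but that point violates 5u + 7v ≤ -83. Every candidate vertex is excluded by some other constraint, so the feasible region is empty.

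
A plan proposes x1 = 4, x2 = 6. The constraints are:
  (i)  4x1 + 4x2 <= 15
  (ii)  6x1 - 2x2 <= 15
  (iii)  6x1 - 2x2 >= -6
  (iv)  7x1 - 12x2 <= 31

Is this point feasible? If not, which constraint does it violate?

not feasible — violates (i)

Constraint (i): 4x1 + 4x2 = 40, which is not ≤ 15. All other constraints are satisfied.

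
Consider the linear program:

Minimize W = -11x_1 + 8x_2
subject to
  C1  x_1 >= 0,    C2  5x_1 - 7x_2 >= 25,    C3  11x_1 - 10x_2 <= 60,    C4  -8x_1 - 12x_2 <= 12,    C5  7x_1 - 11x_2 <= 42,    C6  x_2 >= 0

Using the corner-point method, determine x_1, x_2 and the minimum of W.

x_1 = 170/27, x_2 = 25/27, minimum W = -1670/27

Feasible corners and W = -11x_1 + 8x_2:
  (170/27, 25/27) → W = -1670/27
  (5, 0) → W = -55
  (60/11, 0) → W = -60

At the optimal vertex, 5x_1 - 7x_2 = 25 and 11x_1 - 10x_2 = 60.
Solving simultaneously gives x_1 = 170/27, x_2 = 25/27.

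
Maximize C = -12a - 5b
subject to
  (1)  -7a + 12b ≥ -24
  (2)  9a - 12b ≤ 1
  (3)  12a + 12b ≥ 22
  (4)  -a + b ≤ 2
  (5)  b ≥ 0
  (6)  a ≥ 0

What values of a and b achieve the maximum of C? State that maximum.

a = 0, b = 11/6, maximum C = -55/6

Vertices and C = -12a - 5b:
  (23/21, 31/42) → C = -101/6
  (0, 11/6) → C = -55/6
  (0, 2) → C = -10
The feasible region is unbounded (it extends along (1, 1), (4, 3)), but C strictly decreases along every unbounded feasible direction, so there is no improving ray and the maximum is attained at a vertex.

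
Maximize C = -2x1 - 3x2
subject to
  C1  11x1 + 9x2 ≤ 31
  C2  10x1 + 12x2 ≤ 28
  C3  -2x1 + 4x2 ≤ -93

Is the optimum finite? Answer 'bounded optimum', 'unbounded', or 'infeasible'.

From the feasible point (31/2, -31/2), moving in the direction (-4, -2) keeps every constraint satisfied while C increases without bound.

unbounded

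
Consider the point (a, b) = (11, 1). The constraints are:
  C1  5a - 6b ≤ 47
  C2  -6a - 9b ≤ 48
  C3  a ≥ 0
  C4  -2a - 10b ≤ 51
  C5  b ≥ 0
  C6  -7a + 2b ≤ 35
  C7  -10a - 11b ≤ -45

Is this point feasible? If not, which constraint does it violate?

not feasible — violates C1

Constraint C1: 5a - 6b = 49, which is not ≤ 47. All other constraints are satisfied.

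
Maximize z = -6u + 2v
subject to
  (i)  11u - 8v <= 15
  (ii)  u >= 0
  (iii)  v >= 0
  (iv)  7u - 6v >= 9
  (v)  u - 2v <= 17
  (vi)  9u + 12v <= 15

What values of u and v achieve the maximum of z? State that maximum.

Extreme points and z = -6u + 2v:
  (15/11, 0) → z = -90/11
  (25/17, 5/34) → z = -145/17
  (9/7, 0) → z = -54/7
  (33/23, 4/23) → z = -190/23

The optimum lies where v = 0 and 7u - 6v = 9.
Solving simultaneously gives u = 9/7, v = 0.

u = 9/7, v = 0, maximum z = -54/7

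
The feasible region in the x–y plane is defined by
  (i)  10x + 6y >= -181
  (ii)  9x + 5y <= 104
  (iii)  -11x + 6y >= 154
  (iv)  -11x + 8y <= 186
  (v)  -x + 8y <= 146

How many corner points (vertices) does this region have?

Intersecting each pair of boundary lines and keeping only the points that satisfy every inequality leaves:
  (-335/21, -451/126)
  (-1282/73, -131/146)
  (-58/11, 16)

3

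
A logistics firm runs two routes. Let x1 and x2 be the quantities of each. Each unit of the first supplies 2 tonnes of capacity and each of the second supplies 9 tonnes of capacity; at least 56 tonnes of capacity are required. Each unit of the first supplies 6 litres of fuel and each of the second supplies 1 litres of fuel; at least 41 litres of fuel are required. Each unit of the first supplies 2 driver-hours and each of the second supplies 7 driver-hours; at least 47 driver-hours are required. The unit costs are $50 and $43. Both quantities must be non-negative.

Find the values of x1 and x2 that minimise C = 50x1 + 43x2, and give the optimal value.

Vertices and C = 50x1 + 43x2:
  (0, 41) → C = 1763
  (28, 0) → C = 1400
  (31/4, 9/2) → C = 581
  (6, 5) → C = 515
The feasible region is unbounded (it extends along (0, 1), (1, 0)), but C strictly increases along every unbounded feasible direction, so there is no improving ray and the minimum is attained at a vertex.

The binding constraints are 6x1 + x2 = 41 and 2x1 + 7x2 = 47.
Solving simultaneously gives x1 = 6, x2 = 5.

x1 = 6, x2 = 5, minimum C = 515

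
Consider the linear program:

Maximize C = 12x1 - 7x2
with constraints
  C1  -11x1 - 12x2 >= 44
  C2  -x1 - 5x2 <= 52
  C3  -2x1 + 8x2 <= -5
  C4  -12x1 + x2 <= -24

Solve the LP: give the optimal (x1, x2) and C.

x1 = 404/43, x2 = -528/43, maximum C = 8544/43

Feasible corners and C = 12x1 - 7x2:
  (404/43, -528/43) → C = 8544/43
  (244/155, -792/155) → C = 8472/155
  (68/61, -648/61) → C = 5352/61

At the optimal vertex, -11x1 - 12x2 = 44 and -x1 - 5x2 = 52.
Solving simultaneously gives x1 = 404/43, x2 = -528/43.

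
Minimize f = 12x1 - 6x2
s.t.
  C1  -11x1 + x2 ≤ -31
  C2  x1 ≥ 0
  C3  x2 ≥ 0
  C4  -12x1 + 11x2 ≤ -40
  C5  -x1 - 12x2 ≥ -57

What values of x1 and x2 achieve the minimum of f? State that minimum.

Feasible corners and f = 12x1 - 6x2:
  (10/3, 0) → f = 40
  (57, 0) → f = 684
  (1107/155, 644/155) → f = 1884/31

The optimum lies where x2 = 0 and -12x1 + 11x2 = -40.
Solving simultaneously gives x1 = 10/3, x2 = 0.

x1 = 10/3, x2 = 0, minimum f = 40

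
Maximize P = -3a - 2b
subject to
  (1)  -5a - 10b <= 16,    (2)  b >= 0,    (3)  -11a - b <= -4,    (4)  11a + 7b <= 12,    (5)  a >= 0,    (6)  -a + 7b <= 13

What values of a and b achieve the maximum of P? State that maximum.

Extreme points and P = -3a - 2b:
  (4/11, 0) → P = -12/11
  (12/11, 0) → P = -36/11
  (8/33, 4/3) → P = -112/33

At the optimal vertex, b = 0 and -11a - b = -4.
Solving simultaneously gives a = 4/11, b = 0.

a = 4/11, b = 0, maximum P = -12/11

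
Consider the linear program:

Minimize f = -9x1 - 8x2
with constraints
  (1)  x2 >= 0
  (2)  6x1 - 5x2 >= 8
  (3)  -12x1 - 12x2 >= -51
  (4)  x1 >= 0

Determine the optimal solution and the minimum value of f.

x1 = 17/4, x2 = 0, minimum f = -153/4

Extreme points and f = -9x1 - 8x2:
  (4/3, 0) → f = -12
  (17/4, 0) → f = -153/4
  (117/44, 35/22) → f = -1613/44

The binding constraints are x2 = 0 and -12x1 - 12x2 = -51.
Solving simultaneously gives x1 = 17/4, x2 = 0.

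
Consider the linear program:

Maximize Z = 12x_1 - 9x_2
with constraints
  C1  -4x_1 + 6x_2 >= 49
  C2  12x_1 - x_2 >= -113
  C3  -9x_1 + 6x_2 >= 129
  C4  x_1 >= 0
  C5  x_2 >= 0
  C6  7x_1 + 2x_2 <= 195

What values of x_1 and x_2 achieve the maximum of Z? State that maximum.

x_1 = 0, x_2 = 43/2, maximum Z = -387/2

Vertices and Z = 12x_1 - 9x_2:
  (0, 43/2) → Z = -387/2
  (76/5, 443/10) → Z = -2163/10
  (0, 195/2) → Z = -1755/2

The optimum lies where -9x_1 + 6x_2 = 129 and x_1 = 0.
Solving simultaneously gives x_1 = 0, x_2 = 43/2.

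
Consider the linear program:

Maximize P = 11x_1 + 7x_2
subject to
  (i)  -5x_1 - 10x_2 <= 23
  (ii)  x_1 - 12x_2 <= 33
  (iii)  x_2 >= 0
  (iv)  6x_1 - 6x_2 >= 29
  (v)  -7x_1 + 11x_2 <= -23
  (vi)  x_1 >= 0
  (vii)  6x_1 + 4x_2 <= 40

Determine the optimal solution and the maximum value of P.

Feasible corners and P = 11x_1 + 7x_2:
  (29/6, 0) → P = 319/6
  (20/3, 0) → P = 220/3
  (89/15, 11/10) → P = 2189/30

The optimum lies where x_2 = 0 and 6x_1 + 4x_2 = 40.
Solving simultaneously gives x_1 = 20/3, x_2 = 0.

x_1 = 20/3, x_2 = 0, maximum P = 220/3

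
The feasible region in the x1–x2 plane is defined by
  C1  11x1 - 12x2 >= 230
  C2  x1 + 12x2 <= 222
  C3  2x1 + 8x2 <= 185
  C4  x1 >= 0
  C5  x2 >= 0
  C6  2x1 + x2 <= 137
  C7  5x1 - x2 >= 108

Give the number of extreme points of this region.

The feasible vertices (each the meet of two boundaries and inside every other half-plane) are:
  (145/4, 225/16)
  (1066/49, 38/49)
  (911/14, 48/7)
  (137/2, 0)
  (108/5, 0)

5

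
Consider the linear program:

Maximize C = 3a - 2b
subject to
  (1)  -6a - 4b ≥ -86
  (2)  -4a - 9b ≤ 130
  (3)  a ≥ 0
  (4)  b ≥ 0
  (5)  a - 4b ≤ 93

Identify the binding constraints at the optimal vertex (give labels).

Extreme points and C = 3a - 2b:
  (0, 43/2) → C = -43
  (43/3, 0) → C = 43
  (0, 0) → C = 0

The maximum is at (43/3, 0). Substituting into each constraint, equality holds for (1) and (4); the remaining constraints have slack.

(1) and (4)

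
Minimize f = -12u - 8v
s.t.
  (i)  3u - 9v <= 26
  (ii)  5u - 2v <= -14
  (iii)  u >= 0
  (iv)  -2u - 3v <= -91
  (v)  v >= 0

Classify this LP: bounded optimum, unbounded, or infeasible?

From the feasible point (140/19, 483/19), moving in the direction (0, 1) keeps every constraint satisfied while f decreases without bound.

unbounded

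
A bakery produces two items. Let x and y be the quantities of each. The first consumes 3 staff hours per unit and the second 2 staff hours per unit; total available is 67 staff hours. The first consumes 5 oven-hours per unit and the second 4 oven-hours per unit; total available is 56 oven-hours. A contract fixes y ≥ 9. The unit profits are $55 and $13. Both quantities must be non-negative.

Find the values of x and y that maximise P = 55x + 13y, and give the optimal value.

Feasible corners and P = 55x + 13y:
  (0, 14) → P = 182
  (0, 9) → P = 117
  (4, 9) → P = 337

The optimum lies where 5x + 4y = 56 and y = 9.
Solving simultaneously gives x = 4, y = 9.

x = 4, y = 9, maximum P = 337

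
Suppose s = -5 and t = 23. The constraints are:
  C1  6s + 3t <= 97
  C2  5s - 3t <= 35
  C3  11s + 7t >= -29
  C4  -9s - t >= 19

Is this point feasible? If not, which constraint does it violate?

C1: 39 ≤ 97 ✓
C2: -94 ≤ 35 ✓
C3: 106 ≥ -29 ✓
C4: 22 ≥ 19 ✓

feasible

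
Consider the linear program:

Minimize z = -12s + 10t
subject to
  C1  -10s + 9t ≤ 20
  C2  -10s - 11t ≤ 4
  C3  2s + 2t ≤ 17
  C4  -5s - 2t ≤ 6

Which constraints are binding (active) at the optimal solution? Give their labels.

C2 and C3

Corner points and z = -12s + 10t:
  (-32/25, 4/5) → z = 584/25
  (113/38, 105/19) → z = 372/19
  (195/2, -89) → z = -2060

The minimum is at (195/2, -89). Substituting into each constraint, equality holds for C2 and C3; the remaining constraints have slack.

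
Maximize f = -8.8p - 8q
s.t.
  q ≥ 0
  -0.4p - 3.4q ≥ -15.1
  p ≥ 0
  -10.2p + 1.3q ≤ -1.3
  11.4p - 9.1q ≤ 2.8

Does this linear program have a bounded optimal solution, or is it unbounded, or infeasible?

Corner points and f = -8.8p - 8q:
  (13/102, 0) → f = -286/255
  (14/57, 0) → f = -616/285
  (481/704, 1535/352) → f = -35991/880
  (14693/4240, 8551/2120) → f = -332643/5300
The feasible region has finitely many vertices and no improving ray; the maximum is -286/255 at (13/102, 0).

bounded optimum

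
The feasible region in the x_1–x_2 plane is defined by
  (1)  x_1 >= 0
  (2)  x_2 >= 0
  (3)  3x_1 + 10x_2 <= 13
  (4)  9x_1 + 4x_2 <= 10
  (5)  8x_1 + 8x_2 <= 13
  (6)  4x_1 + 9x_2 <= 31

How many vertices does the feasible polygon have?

Intersecting each pair of boundary lines and keeping only the points that satisfy every inequality leaves:
  (0, 0)
  (0, 13/10)
  (10/9, 0)
  (13/28, 65/56)
  (7/10, 37/40)

5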